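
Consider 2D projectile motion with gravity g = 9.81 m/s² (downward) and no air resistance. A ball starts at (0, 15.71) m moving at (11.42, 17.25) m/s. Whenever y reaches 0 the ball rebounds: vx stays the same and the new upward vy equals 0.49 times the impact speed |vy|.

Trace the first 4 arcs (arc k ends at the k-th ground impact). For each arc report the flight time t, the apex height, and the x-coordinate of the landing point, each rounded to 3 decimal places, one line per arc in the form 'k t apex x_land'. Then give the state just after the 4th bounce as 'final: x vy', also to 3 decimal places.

1 4.267 30.876 48.733
2 2.459 7.413 76.813
3 1.205 1.780 90.571
4 0.590 0.427 97.313
final: 97.313 1.419

Arc 1: start y=15.710, vy=17.250 → t=4.267, apex=30.876, x_land=48.733, impact vy=-24.613
  bounce: vy ← 0.49·24.613 = 12.060
Arc 2: start y=0.000, vy=12.060 → t=2.459, apex=7.413, x_land=76.813, impact vy=-12.060
  bounce: vy ← 0.49·12.060 = 5.910
Arc 3: start y=0.000, vy=5.910 → t=1.205, apex=1.780, x_land=90.571, impact vy=-5.910
  bounce: vy ← 0.49·5.910 = 2.896
Arc 4: start y=0.000, vy=2.896 → t=0.590, apex=0.427, x_land=97.313, impact vy=-2.896
  bounce: vy ← 0.49·2.896 = 1.419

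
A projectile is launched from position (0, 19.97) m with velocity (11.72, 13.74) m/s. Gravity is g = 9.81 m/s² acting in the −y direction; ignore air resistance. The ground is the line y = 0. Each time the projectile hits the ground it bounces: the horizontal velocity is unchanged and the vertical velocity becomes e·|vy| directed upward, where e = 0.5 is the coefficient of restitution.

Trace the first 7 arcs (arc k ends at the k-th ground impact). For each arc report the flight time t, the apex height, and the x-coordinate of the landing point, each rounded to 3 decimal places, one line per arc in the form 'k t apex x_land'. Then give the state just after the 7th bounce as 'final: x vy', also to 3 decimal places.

1 3.857 29.592 45.202
2 2.456 7.398 73.989
3 1.228 1.850 88.383
4 0.614 0.462 95.579
5 0.307 0.116 99.178
6 0.154 0.029 100.977
7 0.077 0.007 101.877
final: 101.877 0.188

Arc 1: start y=19.970, vy=13.740 → t=3.857, apex=29.592, x_land=45.202, impact vy=-24.096
  bounce: vy ← 0.5·24.096 = 12.048
Arc 2: start y=0.000, vy=12.048 → t=2.456, apex=7.398, x_land=73.989, impact vy=-12.048
  bounce: vy ← 0.5·12.048 = 6.024
Arc 3: start y=0.000, vy=6.024 → t=1.228, apex=1.850, x_land=88.383, impact vy=-6.024
  bounce: vy ← 0.5·6.024 = 3.012
Arc 4: start y=0.000, vy=3.012 → t=0.614, apex=0.462, x_land=95.579, impact vy=-3.012
  bounce: vy ← 0.5·3.012 = 1.506
Arc 5: start y=0.000, vy=1.506 → t=0.307, apex=0.116, x_land=99.178, impact vy=-1.506
  bounce: vy ← 0.5·1.506 = 0.753
Arc 6: start y=0.000, vy=0.753 → t=0.154, apex=0.029, x_land=100.977, impact vy=-0.753
  bounce: vy ← 0.5·0.753 = 0.376
Arc 7: start y=0.000, vy=0.376 → t=0.077, apex=0.007, x_land=101.877, impact vy=-0.376
  bounce: vy ← 0.5·0.376 = 0.188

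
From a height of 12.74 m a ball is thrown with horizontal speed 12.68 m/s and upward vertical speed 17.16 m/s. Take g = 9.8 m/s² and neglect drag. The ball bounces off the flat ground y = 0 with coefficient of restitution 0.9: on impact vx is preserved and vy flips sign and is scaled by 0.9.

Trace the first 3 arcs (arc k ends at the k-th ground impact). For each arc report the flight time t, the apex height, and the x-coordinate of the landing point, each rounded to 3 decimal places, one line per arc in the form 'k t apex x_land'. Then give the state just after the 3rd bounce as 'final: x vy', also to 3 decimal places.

Arc 1: start y=12.740, vy=17.160 → t=4.131, apex=27.764, x_land=52.386, impact vy=-23.327
  bounce: vy ← 0.9·23.327 = 20.995
Arc 2: start y=0.000, vy=20.995 → t=4.285, apex=22.489, x_land=106.715, impact vy=-20.995
  bounce: vy ← 0.9·20.995 = 18.895
Arc 3: start y=0.000, vy=18.895 → t=3.856, apex=18.216, x_land=155.611, impact vy=-18.895
  bounce: vy ← 0.9·18.895 = 17.006

1 4.131 27.764 52.386
2 4.285 22.489 106.715
3 3.856 18.216 155.611
final: 155.611 17.006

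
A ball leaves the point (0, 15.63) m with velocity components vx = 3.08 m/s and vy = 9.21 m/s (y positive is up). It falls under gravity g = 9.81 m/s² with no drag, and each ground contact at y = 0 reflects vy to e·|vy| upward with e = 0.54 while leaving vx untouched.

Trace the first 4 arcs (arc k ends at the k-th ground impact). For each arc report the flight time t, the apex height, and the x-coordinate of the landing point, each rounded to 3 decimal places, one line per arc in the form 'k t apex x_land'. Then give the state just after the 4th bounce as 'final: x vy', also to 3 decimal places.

1 2.956 19.953 9.104
2 2.178 5.818 15.813
3 1.176 1.697 19.436
4 0.635 0.495 21.392
final: 21.392 1.682

Arc 1: start y=15.630, vy=9.210 → t=2.956, apex=19.953, x_land=9.104, impact vy=-19.786
  bounce: vy ← 0.54·19.786 = 10.684
Arc 2: start y=0.000, vy=10.684 → t=2.178, apex=5.818, x_land=15.813, impact vy=-10.684
  bounce: vy ← 0.54·10.684 = 5.770
Arc 3: start y=0.000, vy=5.770 → t=1.176, apex=1.697, x_land=19.436, impact vy=-5.770
  bounce: vy ← 0.54·5.770 = 3.116
Arc 4: start y=0.000, vy=3.116 → t=0.635, apex=0.495, x_land=21.392, impact vy=-3.116
  bounce: vy ← 0.54·3.116 = 1.682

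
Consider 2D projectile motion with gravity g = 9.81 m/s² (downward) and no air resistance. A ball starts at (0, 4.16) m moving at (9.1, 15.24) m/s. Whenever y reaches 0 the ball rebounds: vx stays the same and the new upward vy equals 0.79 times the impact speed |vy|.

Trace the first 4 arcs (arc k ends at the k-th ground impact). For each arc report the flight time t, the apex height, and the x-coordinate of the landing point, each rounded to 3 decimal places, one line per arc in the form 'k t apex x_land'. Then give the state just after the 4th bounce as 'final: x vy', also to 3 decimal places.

1 3.359 15.998 30.571
2 2.853 9.984 56.538
3 2.254 6.231 77.051
4 1.781 3.889 93.256
final: 93.256 6.901

Arc 1: start y=4.160, vy=15.240 → t=3.359, apex=15.998, x_land=30.571, impact vy=-17.717
  bounce: vy ← 0.79·17.717 = 13.996
Arc 2: start y=0.000, vy=13.996 → t=2.853, apex=9.984, x_land=56.538, impact vy=-13.996
  bounce: vy ← 0.79·13.996 = 11.057
Arc 3: start y=0.000, vy=11.057 → t=2.254, apex=6.231, x_land=77.051, impact vy=-11.057
  bounce: vy ← 0.79·11.057 = 8.735
Arc 4: start y=0.000, vy=8.735 → t=1.781, apex=3.889, x_land=93.256, impact vy=-8.735
  bounce: vy ← 0.79·8.735 = 6.901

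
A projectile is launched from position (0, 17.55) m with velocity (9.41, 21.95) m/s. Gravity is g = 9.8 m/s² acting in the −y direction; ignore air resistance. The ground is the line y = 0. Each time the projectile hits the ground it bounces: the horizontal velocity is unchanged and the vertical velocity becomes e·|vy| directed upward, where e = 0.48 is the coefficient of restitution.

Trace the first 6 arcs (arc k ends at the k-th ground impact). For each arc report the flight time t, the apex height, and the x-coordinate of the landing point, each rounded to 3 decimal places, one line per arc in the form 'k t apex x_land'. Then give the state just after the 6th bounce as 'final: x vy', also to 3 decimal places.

Arc 1: start y=17.550, vy=21.950 → t=5.172, apex=42.132, x_land=48.669, impact vy=-28.736
  bounce: vy ← 0.48·28.736 = 13.793
Arc 2: start y=0.000, vy=13.793 → t=2.815, apex=9.707, x_land=75.158, impact vy=-13.793
  bounce: vy ← 0.48·13.793 = 6.621
Arc 3: start y=0.000, vy=6.621 → t=1.351, apex=2.237, x_land=87.873, impact vy=-6.621
  bounce: vy ← 0.48·6.621 = 3.178
Arc 4: start y=0.000, vy=3.178 → t=0.649, apex=0.515, x_land=93.976, impact vy=-3.178
  bounce: vy ← 0.48·3.178 = 1.525
Arc 5: start y=0.000, vy=1.525 → t=0.311, apex=0.119, x_land=96.906, impact vy=-1.525
  bounce: vy ← 0.48·1.525 = 0.732
Arc 6: start y=0.000, vy=0.732 → t=0.149, apex=0.027, x_land=98.312, impact vy=-0.732
  bounce: vy ← 0.48·0.732 = 0.351

1 5.172 42.132 48.669
2 2.815 9.707 75.158
3 1.351 2.237 87.873
4 0.649 0.515 93.976
5 0.311 0.119 96.906
6 0.149 0.027 98.312
final: 98.312 0.351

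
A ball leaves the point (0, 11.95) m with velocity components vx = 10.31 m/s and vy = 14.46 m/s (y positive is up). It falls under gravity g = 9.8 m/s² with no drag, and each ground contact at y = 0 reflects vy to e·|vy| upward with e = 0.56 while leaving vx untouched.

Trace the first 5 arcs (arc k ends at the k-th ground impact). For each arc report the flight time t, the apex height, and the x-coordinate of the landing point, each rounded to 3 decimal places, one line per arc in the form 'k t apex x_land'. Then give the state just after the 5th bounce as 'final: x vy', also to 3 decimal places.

Arc 1: start y=11.950, vy=14.460 → t=3.624, apex=22.618, x_land=37.363, impact vy=-21.055
  bounce: vy ← 0.56·21.055 = 11.791
Arc 2: start y=0.000, vy=11.791 → t=2.406, apex=7.093, x_land=62.172, impact vy=-11.791
  bounce: vy ← 0.56·11.791 = 6.603
Arc 3: start y=0.000, vy=6.603 → t=1.348, apex=2.224, x_land=76.065, impact vy=-6.603
  bounce: vy ← 0.56·6.603 = 3.698
Arc 4: start y=0.000, vy=3.698 → t=0.755, apex=0.698, x_land=83.845, impact vy=-3.698
  bounce: vy ← 0.56·3.698 = 2.071
Arc 5: start y=0.000, vy=2.071 → t=0.423, apex=0.219, x_land=88.202, impact vy=-2.071
  bounce: vy ← 0.56·2.071 = 1.160

1 3.624 22.618 37.363
2 2.406 7.093 62.172
3 1.348 2.224 76.065
4 0.755 0.698 83.845
5 0.423 0.219 88.202
final: 88.202 1.160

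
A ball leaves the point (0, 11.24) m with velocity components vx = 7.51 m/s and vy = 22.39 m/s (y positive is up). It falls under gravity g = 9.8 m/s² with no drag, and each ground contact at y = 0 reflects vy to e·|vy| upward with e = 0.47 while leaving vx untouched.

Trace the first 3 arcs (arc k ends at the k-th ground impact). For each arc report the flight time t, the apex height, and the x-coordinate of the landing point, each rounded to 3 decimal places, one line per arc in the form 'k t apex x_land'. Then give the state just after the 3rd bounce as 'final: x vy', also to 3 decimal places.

Arc 1: start y=11.240, vy=22.390 → t=5.026, apex=36.817, x_land=37.744, impact vy=-26.863
  bounce: vy ← 0.47·26.863 = 12.626
Arc 2: start y=0.000, vy=12.626 → t=2.577, apex=8.133, x_land=57.094, impact vy=-12.626
  bounce: vy ← 0.47·12.626 = 5.934
Arc 3: start y=0.000, vy=5.934 → t=1.211, apex=1.797, x_land=66.189, impact vy=-5.934
  bounce: vy ← 0.47·5.934 = 2.789

1 5.026 36.817 37.744
2 2.577 8.133 57.094
3 1.211 1.797 66.189
final: 66.189 2.789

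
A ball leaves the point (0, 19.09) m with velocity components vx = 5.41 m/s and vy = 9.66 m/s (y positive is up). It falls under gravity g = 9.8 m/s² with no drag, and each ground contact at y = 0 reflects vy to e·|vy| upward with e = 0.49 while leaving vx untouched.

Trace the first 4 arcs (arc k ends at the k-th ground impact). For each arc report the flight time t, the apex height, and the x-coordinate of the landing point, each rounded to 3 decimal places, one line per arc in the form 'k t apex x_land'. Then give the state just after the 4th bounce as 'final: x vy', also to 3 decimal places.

1 3.192 23.851 17.269
2 2.162 5.727 28.966
3 1.059 1.375 34.697
4 0.519 0.330 37.506
final: 37.506 1.246

Arc 1: start y=19.090, vy=9.660 → t=3.192, apex=23.851, x_land=17.269, impact vy=-21.621
  bounce: vy ← 0.49·21.621 = 10.594
Arc 2: start y=0.000, vy=10.594 → t=2.162, apex=5.727, x_land=28.966, impact vy=-10.594
  bounce: vy ← 0.49·10.594 = 5.191
Arc 3: start y=0.000, vy=5.191 → t=1.059, apex=1.375, x_land=34.697, impact vy=-5.191
  bounce: vy ← 0.49·5.191 = 2.544
Arc 4: start y=0.000, vy=2.544 → t=0.519, apex=0.330, x_land=37.506, impact vy=-2.544
  bounce: vy ← 0.49·2.544 = 1.246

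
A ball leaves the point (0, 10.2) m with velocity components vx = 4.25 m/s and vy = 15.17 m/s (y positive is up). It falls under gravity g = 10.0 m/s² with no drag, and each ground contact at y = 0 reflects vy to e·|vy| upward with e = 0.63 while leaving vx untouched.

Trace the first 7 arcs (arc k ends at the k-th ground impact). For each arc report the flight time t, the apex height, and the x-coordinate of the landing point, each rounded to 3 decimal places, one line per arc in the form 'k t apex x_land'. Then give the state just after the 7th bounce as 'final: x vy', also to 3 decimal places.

Arc 1: start y=10.200, vy=15.170 → t=3.601, apex=21.706, x_land=15.302, impact vy=-20.836
  bounce: vy ← 0.63·20.836 = 13.127
Arc 2: start y=0.000, vy=13.127 → t=2.625, apex=8.615, x_land=26.460, impact vy=-13.127
  bounce: vy ← 0.63·13.127 = 8.270
Arc 3: start y=0.000, vy=8.270 → t=1.654, apex=3.419, x_land=33.489, impact vy=-8.270
  bounce: vy ← 0.63·8.270 = 5.210
Arc 4: start y=0.000, vy=5.210 → t=1.042, apex=1.357, x_land=37.918, impact vy=-5.210
  bounce: vy ← 0.63·5.210 = 3.282
Arc 5: start y=0.000, vy=3.282 → t=0.656, apex=0.539, x_land=40.708, impact vy=-3.282
  bounce: vy ← 0.63·3.282 = 2.068
Arc 6: start y=0.000, vy=2.068 → t=0.414, apex=0.214, x_land=42.465, impact vy=-2.068
  bounce: vy ← 0.63·2.068 = 1.303
Arc 7: start y=0.000, vy=1.303 → t=0.261, apex=0.085, x_land=43.573, impact vy=-1.303
  bounce: vy ← 0.63·1.303 = 0.821

1 3.601 21.706 15.302
2 2.625 8.615 26.460
3 1.654 3.419 33.489
4 1.042 1.357 37.918
5 0.656 0.539 40.708
6 0.414 0.214 42.465
7 0.261 0.085 43.573
final: 43.573 0.821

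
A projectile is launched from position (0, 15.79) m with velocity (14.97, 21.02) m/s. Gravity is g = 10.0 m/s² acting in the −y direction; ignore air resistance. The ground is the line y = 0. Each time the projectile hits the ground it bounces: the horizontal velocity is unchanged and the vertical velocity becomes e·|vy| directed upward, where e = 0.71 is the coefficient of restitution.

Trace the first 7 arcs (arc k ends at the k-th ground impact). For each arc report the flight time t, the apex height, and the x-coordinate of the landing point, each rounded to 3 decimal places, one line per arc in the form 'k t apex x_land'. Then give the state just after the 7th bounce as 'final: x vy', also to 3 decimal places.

Arc 1: start y=15.790, vy=21.020 → t=4.855, apex=37.882, x_land=72.672, impact vy=-27.525
  bounce: vy ← 0.71·27.525 = 19.543
Arc 2: start y=0.000, vy=19.543 → t=3.909, apex=19.096, x_land=131.184, impact vy=-19.543
  bounce: vy ← 0.71·19.543 = 13.875
Arc 3: start y=0.000, vy=13.875 → t=2.775, apex=9.626, x_land=172.727, impact vy=-13.875
  bounce: vy ← 0.71·13.875 = 9.852
Arc 4: start y=0.000, vy=9.852 → t=1.970, apex=4.853, x_land=202.223, impact vy=-9.852
  bounce: vy ← 0.71·9.852 = 6.995
Arc 5: start y=0.000, vy=6.995 → t=1.399, apex=2.446, x_land=223.165, impact vy=-6.995
  bounce: vy ← 0.71·6.995 = 4.966
Arc 6: start y=0.000, vy=4.966 → t=0.993, apex=1.233, x_land=238.033, impact vy=-4.966
  bounce: vy ← 0.71·4.966 = 3.526
Arc 7: start y=0.000, vy=3.526 → t=0.705, apex=0.622, x_land=248.590, impact vy=-3.526
  bounce: vy ← 0.71·3.526 = 2.503

1 4.855 37.882 72.672
2 3.909 19.096 131.184
3 2.775 9.626 172.727
4 1.970 4.853 202.223
5 1.399 2.446 223.165
6 0.993 1.233 238.033
7 0.705 0.622 248.590
final: 248.590 2.503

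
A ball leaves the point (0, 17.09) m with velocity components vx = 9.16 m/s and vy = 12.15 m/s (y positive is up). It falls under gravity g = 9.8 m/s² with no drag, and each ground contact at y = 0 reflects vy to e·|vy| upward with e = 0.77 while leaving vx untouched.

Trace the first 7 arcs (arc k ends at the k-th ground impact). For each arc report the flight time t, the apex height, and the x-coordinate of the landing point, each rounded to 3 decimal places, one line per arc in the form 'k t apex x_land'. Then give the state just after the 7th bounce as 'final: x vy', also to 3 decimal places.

Arc 1: start y=17.090, vy=12.150 → t=3.481, apex=24.622, x_land=31.890, impact vy=-21.968
  bounce: vy ← 0.77·21.968 = 16.915
Arc 2: start y=0.000, vy=16.915 → t=3.452, apex=14.598, x_land=63.511, impact vy=-16.915
  bounce: vy ← 0.77·16.915 = 13.025
Arc 3: start y=0.000, vy=13.025 → t=2.658, apex=8.655, x_land=87.859, impact vy=-13.025
  bounce: vy ← 0.77·13.025 = 10.029
Arc 4: start y=0.000, vy=10.029 → t=2.047, apex=5.132, x_land=106.607, impact vy=-10.029
  bounce: vy ← 0.77·10.029 = 7.722
Arc 5: start y=0.000, vy=7.722 → t=1.576, apex=3.043, x_land=121.043, impact vy=-7.722
  bounce: vy ← 0.77·7.722 = 5.946
Arc 6: start y=0.000, vy=5.946 → t=1.214, apex=1.804, x_land=132.159, impact vy=-5.946
  bounce: vy ← 0.77·5.946 = 4.579
Arc 7: start y=0.000, vy=4.579 → t=0.934, apex=1.070, x_land=140.718, impact vy=-4.579
  bounce: vy ← 0.77·4.579 = 3.526

1 3.481 24.622 31.890
2 3.452 14.598 63.511
3 2.658 8.655 87.859
4 2.047 5.132 106.607
5 1.576 3.043 121.043
6 1.214 1.804 132.159
7 0.934 1.070 140.718
final: 140.718 3.526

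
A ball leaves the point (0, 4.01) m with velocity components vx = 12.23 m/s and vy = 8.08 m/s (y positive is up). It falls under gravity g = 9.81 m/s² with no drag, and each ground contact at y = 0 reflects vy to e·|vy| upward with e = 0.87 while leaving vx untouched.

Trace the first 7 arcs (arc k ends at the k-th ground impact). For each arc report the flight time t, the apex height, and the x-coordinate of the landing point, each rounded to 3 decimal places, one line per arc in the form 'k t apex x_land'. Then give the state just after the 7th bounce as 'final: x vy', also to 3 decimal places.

1 2.047 7.338 25.032
2 2.128 5.554 51.059
3 1.852 4.204 73.703
4 1.611 3.182 93.403
5 1.401 2.408 110.542
6 1.219 1.823 125.453
7 1.061 1.380 138.426
final: 138.426 4.526

Arc 1: start y=4.010, vy=8.080 → t=2.047, apex=7.338, x_land=25.032, impact vy=-11.998
  bounce: vy ← 0.87·11.998 = 10.439
Arc 2: start y=0.000, vy=10.439 → t=2.128, apex=5.554, x_land=51.059, impact vy=-10.439
  bounce: vy ← 0.87·10.439 = 9.082
Arc 3: start y=0.000, vy=9.082 → t=1.852, apex=4.204, x_land=73.703, impact vy=-9.082
  bounce: vy ← 0.87·9.082 = 7.901
Arc 4: start y=0.000, vy=7.901 → t=1.611, apex=3.182, x_land=93.403, impact vy=-7.901
  bounce: vy ← 0.87·7.901 = 6.874
Arc 5: start y=0.000, vy=6.874 → t=1.401, apex=2.408, x_land=110.542, impact vy=-6.874
  bounce: vy ← 0.87·6.874 = 5.980
Arc 6: start y=0.000, vy=5.980 → t=1.219, apex=1.823, x_land=125.453, impact vy=-5.980
  bounce: vy ← 0.87·5.980 = 5.203
Arc 7: start y=0.000, vy=5.203 → t=1.061, apex=1.380, x_land=138.426, impact vy=-5.203
  bounce: vy ← 0.87·5.203 = 4.526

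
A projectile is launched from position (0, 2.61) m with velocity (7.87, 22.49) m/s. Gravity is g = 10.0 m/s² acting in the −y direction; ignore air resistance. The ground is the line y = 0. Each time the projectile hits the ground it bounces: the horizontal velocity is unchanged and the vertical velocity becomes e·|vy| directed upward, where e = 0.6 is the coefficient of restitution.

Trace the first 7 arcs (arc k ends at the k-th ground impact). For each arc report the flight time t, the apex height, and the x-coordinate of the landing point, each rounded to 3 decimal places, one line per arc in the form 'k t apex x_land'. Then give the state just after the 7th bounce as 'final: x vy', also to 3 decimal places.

1 4.611 27.900 36.290
2 2.835 10.044 58.599
3 1.701 3.616 71.984
4 1.020 1.302 80.015
5 0.612 0.469 84.834
6 0.367 0.169 87.725
7 0.220 0.061 89.460
final: 89.460 0.661

Arc 1: start y=2.610, vy=22.490 → t=4.611, apex=27.900, x_land=36.290, impact vy=-23.622
  bounce: vy ← 0.6·23.622 = 14.173
Arc 2: start y=0.000, vy=14.173 → t=2.835, apex=10.044, x_land=58.599, impact vy=-14.173
  bounce: vy ← 0.6·14.173 = 8.504
Arc 3: start y=0.000, vy=8.504 → t=1.701, apex=3.616, x_land=71.984, impact vy=-8.504
  bounce: vy ← 0.6·8.504 = 5.102
Arc 4: start y=0.000, vy=5.102 → t=1.020, apex=1.302, x_land=80.015, impact vy=-5.102
  bounce: vy ← 0.6·5.102 = 3.061
Arc 5: start y=0.000, vy=3.061 → t=0.612, apex=0.469, x_land=84.834, impact vy=-3.061
  bounce: vy ← 0.6·3.061 = 1.837
Arc 6: start y=0.000, vy=1.837 → t=0.367, apex=0.169, x_land=87.725, impact vy=-1.837
  bounce: vy ← 0.6·1.837 = 1.102
Arc 7: start y=0.000, vy=1.102 → t=0.220, apex=0.061, x_land=89.460, impact vy=-1.102
  bounce: vy ← 0.6·1.102 = 0.661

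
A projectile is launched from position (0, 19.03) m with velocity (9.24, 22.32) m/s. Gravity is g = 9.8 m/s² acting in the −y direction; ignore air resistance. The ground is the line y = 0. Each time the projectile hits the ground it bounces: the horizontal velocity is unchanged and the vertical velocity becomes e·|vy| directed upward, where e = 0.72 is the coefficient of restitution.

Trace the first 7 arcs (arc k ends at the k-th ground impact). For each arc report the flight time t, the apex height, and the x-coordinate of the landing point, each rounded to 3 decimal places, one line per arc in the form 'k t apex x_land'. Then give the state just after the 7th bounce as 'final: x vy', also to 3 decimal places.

Arc 1: start y=19.030, vy=22.320 → t=5.289, apex=44.447, x_land=48.874, impact vy=-29.516
  bounce: vy ← 0.72·29.516 = 21.251
Arc 2: start y=0.000, vy=21.251 → t=4.337, apex=23.042, x_land=88.947, impact vy=-21.251
  bounce: vy ← 0.72·21.251 = 15.301
Arc 3: start y=0.000, vy=15.301 → t=3.123, apex=11.945, x_land=117.800, impact vy=-15.301
  bounce: vy ← 0.72·15.301 = 11.017
Arc 4: start y=0.000, vy=11.017 → t=2.248, apex=6.192, x_land=138.575, impact vy=-11.017
  bounce: vy ← 0.72·11.017 = 7.932
Arc 5: start y=0.000, vy=7.932 → t=1.619, apex=3.210, x_land=153.532, impact vy=-7.932
  bounce: vy ← 0.72·7.932 = 5.711
Arc 6: start y=0.000, vy=5.711 → t=1.166, apex=1.664, x_land=164.301, impact vy=-5.711
  bounce: vy ← 0.72·5.711 = 4.112
Arc 7: start y=0.000, vy=4.112 → t=0.839, apex=0.863, x_land=172.055, impact vy=-4.112
  bounce: vy ← 0.72·4.112 = 2.961

1 5.289 44.447 48.874
2 4.337 23.042 88.947
3 3.123 11.945 117.800
4 2.248 6.192 138.575
5 1.619 3.210 153.532
6 1.166 1.664 164.301
7 0.839 0.863 172.055
final: 172.055 2.961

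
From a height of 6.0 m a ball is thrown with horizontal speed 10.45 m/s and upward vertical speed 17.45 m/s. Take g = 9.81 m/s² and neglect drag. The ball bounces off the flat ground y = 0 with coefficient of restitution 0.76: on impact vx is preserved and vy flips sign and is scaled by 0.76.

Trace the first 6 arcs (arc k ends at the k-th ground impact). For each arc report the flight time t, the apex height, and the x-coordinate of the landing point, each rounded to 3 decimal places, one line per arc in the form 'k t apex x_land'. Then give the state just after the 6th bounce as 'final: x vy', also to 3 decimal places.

1 3.873 21.520 40.477
2 3.184 12.430 73.748
3 2.420 7.180 99.033
4 1.839 4.147 118.251
5 1.398 2.395 132.856
6 1.062 1.383 143.955
final: 143.955 3.960

Arc 1: start y=6.000, vy=17.450 → t=3.873, apex=21.520, x_land=40.477, impact vy=-20.548
  bounce: vy ← 0.76·20.548 = 15.617
Arc 2: start y=0.000, vy=15.617 → t=3.184, apex=12.430, x_land=73.748, impact vy=-15.617
  bounce: vy ← 0.76·15.617 = 11.869
Arc 3: start y=0.000, vy=11.869 → t=2.420, apex=7.180, x_land=99.033, impact vy=-11.869
  bounce: vy ← 0.76·11.869 = 9.020
Arc 4: start y=0.000, vy=9.020 → t=1.839, apex=4.147, x_land=118.251, impact vy=-9.020
  bounce: vy ← 0.76·9.020 = 6.855
Arc 5: start y=0.000, vy=6.855 → t=1.398, apex=2.395, x_land=132.856, impact vy=-6.855
  bounce: vy ← 0.76·6.855 = 5.210
Arc 6: start y=0.000, vy=5.210 → t=1.062, apex=1.383, x_land=143.955, impact vy=-5.210
  bounce: vy ← 0.76·5.210 = 3.960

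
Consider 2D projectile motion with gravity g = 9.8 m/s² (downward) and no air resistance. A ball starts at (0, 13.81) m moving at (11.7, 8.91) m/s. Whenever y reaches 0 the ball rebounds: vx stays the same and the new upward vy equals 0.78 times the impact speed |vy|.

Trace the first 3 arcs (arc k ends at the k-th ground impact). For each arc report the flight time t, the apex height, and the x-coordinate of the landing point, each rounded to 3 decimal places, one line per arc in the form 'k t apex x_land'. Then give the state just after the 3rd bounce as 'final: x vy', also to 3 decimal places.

1 2.818 17.860 32.975
2 2.978 10.866 67.821
3 2.323 6.611 95.002
final: 95.002 8.879

Arc 1: start y=13.810, vy=8.910 → t=2.818, apex=17.860, x_land=32.975, impact vy=-18.710
  bounce: vy ← 0.78·18.710 = 14.594
Arc 2: start y=0.000, vy=14.594 → t=2.978, apex=10.866, x_land=67.821, impact vy=-14.594
  bounce: vy ← 0.78·14.594 = 11.383
Arc 3: start y=0.000, vy=11.383 → t=2.323, apex=6.611, x_land=95.002, impact vy=-11.383
  bounce: vy ← 0.78·11.383 = 8.879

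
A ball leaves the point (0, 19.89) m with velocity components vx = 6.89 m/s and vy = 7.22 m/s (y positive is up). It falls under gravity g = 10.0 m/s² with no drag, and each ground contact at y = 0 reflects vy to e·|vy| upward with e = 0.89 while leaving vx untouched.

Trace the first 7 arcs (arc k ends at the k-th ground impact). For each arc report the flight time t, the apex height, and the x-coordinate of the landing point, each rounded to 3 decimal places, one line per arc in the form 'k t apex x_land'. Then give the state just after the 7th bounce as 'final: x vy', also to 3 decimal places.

Arc 1: start y=19.890, vy=7.220 → t=2.843, apex=22.496, x_land=19.589, impact vy=-21.212
  bounce: vy ← 0.89·21.212 = 18.878
Arc 2: start y=0.000, vy=18.878 → t=3.776, apex=17.819, x_land=45.604, impact vy=-18.878
  bounce: vy ← 0.89·18.878 = 16.802
Arc 3: start y=0.000, vy=16.802 → t=3.360, apex=14.115, x_land=68.756, impact vy=-16.802
  bounce: vy ← 0.89·16.802 = 14.953
Arc 4: start y=0.000, vy=14.953 → t=2.991, apex=11.180, x_land=89.362, impact vy=-14.953
  bounce: vy ← 0.89·14.953 = 13.309
Arc 5: start y=0.000, vy=13.309 → t=2.662, apex=8.856, x_land=107.701, impact vy=-13.309
  bounce: vy ← 0.89·13.309 = 11.845
Arc 6: start y=0.000, vy=11.845 → t=2.369, apex=7.015, x_land=124.023, impact vy=-11.845
  bounce: vy ← 0.89·11.845 = 10.542
Arc 7: start y=0.000, vy=10.542 → t=2.108, apex=5.556, x_land=138.550, impact vy=-10.542
  bounce: vy ← 0.89·10.542 = 9.382

1 2.843 22.496 19.589
2 3.776 17.819 45.604
3 3.360 14.115 68.756
4 2.991 11.180 89.362
5 2.662 8.856 107.701
6 2.369 7.015 124.023
7 2.108 5.556 138.550
final: 138.550 9.382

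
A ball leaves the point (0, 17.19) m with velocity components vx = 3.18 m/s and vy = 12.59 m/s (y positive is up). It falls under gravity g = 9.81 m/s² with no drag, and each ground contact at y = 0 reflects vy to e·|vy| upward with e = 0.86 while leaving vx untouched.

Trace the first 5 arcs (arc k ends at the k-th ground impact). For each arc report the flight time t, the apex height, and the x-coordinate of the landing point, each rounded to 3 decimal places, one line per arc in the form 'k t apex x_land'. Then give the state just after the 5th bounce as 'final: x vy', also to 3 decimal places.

Arc 1: start y=17.190, vy=12.590 → t=3.553, apex=25.269, x_land=11.299, impact vy=-22.266
  bounce: vy ← 0.86·22.266 = 19.149
Arc 2: start y=0.000, vy=19.149 → t=3.904, apex=18.689, x_land=23.713, impact vy=-19.149
  bounce: vy ← 0.86·19.149 = 16.468
Arc 3: start y=0.000, vy=16.468 → t=3.357, apex=13.822, x_land=34.390, impact vy=-16.468
  bounce: vy ← 0.86·16.468 = 14.162
Arc 4: start y=0.000, vy=14.162 → t=2.887, apex=10.223, x_land=43.572, impact vy=-14.162
  bounce: vy ← 0.86·14.162 = 12.180
Arc 5: start y=0.000, vy=12.180 → t=2.483, apex=7.561, x_land=51.468, impact vy=-12.180
  bounce: vy ← 0.86·12.180 = 10.475

1 3.553 25.269 11.299
2 3.904 18.689 23.713
3 3.357 13.822 34.390
4 2.887 10.223 43.572
5 2.483 7.561 51.468
final: 51.468 10.475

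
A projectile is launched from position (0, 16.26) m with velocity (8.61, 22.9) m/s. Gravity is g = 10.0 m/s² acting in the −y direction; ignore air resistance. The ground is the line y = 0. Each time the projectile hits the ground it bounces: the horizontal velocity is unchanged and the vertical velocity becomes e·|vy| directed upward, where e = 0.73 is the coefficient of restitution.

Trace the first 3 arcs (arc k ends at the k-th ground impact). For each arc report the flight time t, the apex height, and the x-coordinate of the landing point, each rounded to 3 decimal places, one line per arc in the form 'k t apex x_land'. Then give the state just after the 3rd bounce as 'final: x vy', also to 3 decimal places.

1 5.205 42.480 44.813
2 4.256 22.638 81.454
3 3.107 12.064 108.202
final: 108.202 11.339

Arc 1: start y=16.260, vy=22.900 → t=5.205, apex=42.480, x_land=44.813, impact vy=-29.148
  bounce: vy ← 0.73·29.148 = 21.278
Arc 2: start y=0.000, vy=21.278 → t=4.256, apex=22.638, x_land=81.454, impact vy=-21.278
  bounce: vy ← 0.73·21.278 = 15.533
Arc 3: start y=0.000, vy=15.533 → t=3.107, apex=12.064, x_land=108.202, impact vy=-15.533
  bounce: vy ← 0.73·15.533 = 11.339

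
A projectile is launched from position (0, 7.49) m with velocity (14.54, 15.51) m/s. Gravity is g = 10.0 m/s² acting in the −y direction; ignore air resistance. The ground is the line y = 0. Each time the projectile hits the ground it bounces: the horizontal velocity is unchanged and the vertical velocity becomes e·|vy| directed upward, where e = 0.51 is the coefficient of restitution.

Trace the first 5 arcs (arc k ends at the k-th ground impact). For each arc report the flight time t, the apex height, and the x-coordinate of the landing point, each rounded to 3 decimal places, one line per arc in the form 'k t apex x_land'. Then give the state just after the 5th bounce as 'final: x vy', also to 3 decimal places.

1 3.527 19.518 51.279
2 2.015 5.077 80.581
3 1.028 1.320 95.525
4 0.524 0.343 103.146
5 0.267 0.089 107.033
final: 107.033 0.682

Arc 1: start y=7.490, vy=15.510 → t=3.527, apex=19.518, x_land=51.279, impact vy=-19.758
  bounce: vy ← 0.51·19.758 = 10.076
Arc 2: start y=0.000, vy=10.076 → t=2.015, apex=5.077, x_land=80.581, impact vy=-10.076
  bounce: vy ← 0.51·10.076 = 5.139
Arc 3: start y=0.000, vy=5.139 → t=1.028, apex=1.320, x_land=95.525, impact vy=-5.139
  bounce: vy ← 0.51·5.139 = 2.621
Arc 4: start y=0.000, vy=2.621 → t=0.524, apex=0.343, x_land=103.146, impact vy=-2.621
  bounce: vy ← 0.51·2.621 = 1.337
Arc 5: start y=0.000, vy=1.337 → t=0.267, apex=0.089, x_land=107.033, impact vy=-1.337
  bounce: vy ← 0.51·1.337 = 0.682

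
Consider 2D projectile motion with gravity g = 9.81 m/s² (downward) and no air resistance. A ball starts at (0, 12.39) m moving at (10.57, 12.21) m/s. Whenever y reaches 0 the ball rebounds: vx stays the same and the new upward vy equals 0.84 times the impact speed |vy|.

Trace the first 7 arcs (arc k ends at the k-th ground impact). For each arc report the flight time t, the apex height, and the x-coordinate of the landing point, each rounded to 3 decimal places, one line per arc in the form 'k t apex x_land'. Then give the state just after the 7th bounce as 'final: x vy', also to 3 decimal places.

1 3.263 19.989 34.494
2 3.391 14.104 70.341
3 2.849 9.952 100.452
4 2.393 7.022 125.746
5 2.010 4.955 146.993
6 1.688 3.496 164.840
7 1.418 2.467 179.832
final: 179.832 5.844

Arc 1: start y=12.390, vy=12.210 → t=3.263, apex=19.989, x_land=34.494, impact vy=-19.803
  bounce: vy ← 0.84·19.803 = 16.635
Arc 2: start y=0.000, vy=16.635 → t=3.391, apex=14.104, x_land=70.341, impact vy=-16.635
  bounce: vy ← 0.84·16.635 = 13.973
Arc 3: start y=0.000, vy=13.973 → t=2.849, apex=9.952, x_land=100.452, impact vy=-13.973
  bounce: vy ← 0.84·13.973 = 11.738
Arc 4: start y=0.000, vy=11.738 → t=2.393, apex=7.022, x_land=125.746, impact vy=-11.738
  bounce: vy ← 0.84·11.738 = 9.860
Arc 5: start y=0.000, vy=9.860 → t=2.010, apex=4.955, x_land=146.993, impact vy=-9.860
  bounce: vy ← 0.84·9.860 = 8.282
Arc 6: start y=0.000, vy=8.282 → t=1.688, apex=3.496, x_land=164.840, impact vy=-8.282
  bounce: vy ← 0.84·8.282 = 6.957
Arc 7: start y=0.000, vy=6.957 → t=1.418, apex=2.467, x_land=179.832, impact vy=-6.957
  bounce: vy ← 0.84·6.957 = 5.844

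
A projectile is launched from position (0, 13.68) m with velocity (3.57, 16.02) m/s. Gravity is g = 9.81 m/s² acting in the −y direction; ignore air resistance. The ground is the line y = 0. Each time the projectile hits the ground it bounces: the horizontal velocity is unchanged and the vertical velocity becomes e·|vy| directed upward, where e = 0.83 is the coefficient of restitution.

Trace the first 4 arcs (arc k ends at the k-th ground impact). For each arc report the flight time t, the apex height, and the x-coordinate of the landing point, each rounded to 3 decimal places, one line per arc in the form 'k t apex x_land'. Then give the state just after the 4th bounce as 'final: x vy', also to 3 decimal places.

Arc 1: start y=13.680, vy=16.020 → t=3.969, apex=26.761, x_land=14.169, impact vy=-22.914
  bounce: vy ← 0.83·22.914 = 19.018
Arc 2: start y=0.000, vy=19.018 → t=3.877, apex=18.435, x_land=28.011, impact vy=-19.018
  bounce: vy ← 0.83·19.018 = 15.785
Arc 3: start y=0.000, vy=15.785 → t=3.218, apex=12.700, x_land=39.500, impact vy=-15.785
  bounce: vy ← 0.83·15.785 = 13.102
Arc 4: start y=0.000, vy=13.102 → t=2.671, apex=8.749, x_land=49.036, impact vy=-13.102
  bounce: vy ← 0.83·13.102 = 10.875

1 3.969 26.761 14.169
2 3.877 18.435 28.011
3 3.218 12.700 39.500
4 2.671 8.749 49.036
final: 49.036 10.875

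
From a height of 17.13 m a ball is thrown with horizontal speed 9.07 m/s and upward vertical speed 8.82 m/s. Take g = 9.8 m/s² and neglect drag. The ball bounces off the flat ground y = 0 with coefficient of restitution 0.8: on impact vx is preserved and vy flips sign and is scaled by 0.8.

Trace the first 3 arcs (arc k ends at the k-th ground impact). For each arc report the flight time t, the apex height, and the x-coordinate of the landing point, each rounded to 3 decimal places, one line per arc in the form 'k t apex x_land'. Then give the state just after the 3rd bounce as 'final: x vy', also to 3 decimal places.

1 2.975 21.099 26.984
2 3.320 13.503 57.097
3 2.656 8.642 81.188
final: 81.188 10.412

Arc 1: start y=17.130, vy=8.820 → t=2.975, apex=21.099, x_land=26.984, impact vy=-20.336
  bounce: vy ← 0.8·20.336 = 16.269
Arc 2: start y=0.000, vy=16.269 → t=3.320, apex=13.503, x_land=57.097, impact vy=-16.269
  bounce: vy ← 0.8·16.269 = 13.015
Arc 3: start y=0.000, vy=13.015 → t=2.656, apex=8.642, x_land=81.188, impact vy=-13.015
  bounce: vy ← 0.8·13.015 = 10.412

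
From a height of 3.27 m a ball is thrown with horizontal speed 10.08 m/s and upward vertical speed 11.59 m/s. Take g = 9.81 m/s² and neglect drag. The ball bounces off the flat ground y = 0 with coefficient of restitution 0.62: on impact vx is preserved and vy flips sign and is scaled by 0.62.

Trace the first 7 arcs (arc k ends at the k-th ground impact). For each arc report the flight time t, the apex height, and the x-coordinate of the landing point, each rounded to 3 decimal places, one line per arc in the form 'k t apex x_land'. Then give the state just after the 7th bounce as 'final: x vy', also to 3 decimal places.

1 2.618 10.116 26.385
2 1.781 3.889 44.336
3 1.104 1.495 55.465
4 0.685 0.575 62.365
5 0.424 0.221 66.643
6 0.263 0.085 69.296
7 0.163 0.033 70.940
final: 70.940 0.496

Arc 1: start y=3.270, vy=11.590 → t=2.618, apex=10.116, x_land=26.385, impact vy=-14.088
  bounce: vy ← 0.62·14.088 = 8.735
Arc 2: start y=0.000, vy=8.735 → t=1.781, apex=3.889, x_land=44.336, impact vy=-8.735
  bounce: vy ← 0.62·8.735 = 5.416
Arc 3: start y=0.000, vy=5.416 → t=1.104, apex=1.495, x_land=55.465, impact vy=-5.416
  bounce: vy ← 0.62·5.416 = 3.358
Arc 4: start y=0.000, vy=3.358 → t=0.685, apex=0.575, x_land=62.365, impact vy=-3.358
  bounce: vy ← 0.62·3.358 = 2.082
Arc 5: start y=0.000, vy=2.082 → t=0.424, apex=0.221, x_land=66.643, impact vy=-2.082
  bounce: vy ← 0.62·2.082 = 1.291
Arc 6: start y=0.000, vy=1.291 → t=0.263, apex=0.085, x_land=69.296, impact vy=-1.291
  bounce: vy ← 0.62·1.291 = 0.800
Arc 7: start y=0.000, vy=0.800 → t=0.163, apex=0.033, x_land=70.940, impact vy=-0.800
  bounce: vy ← 0.62·0.800 = 0.496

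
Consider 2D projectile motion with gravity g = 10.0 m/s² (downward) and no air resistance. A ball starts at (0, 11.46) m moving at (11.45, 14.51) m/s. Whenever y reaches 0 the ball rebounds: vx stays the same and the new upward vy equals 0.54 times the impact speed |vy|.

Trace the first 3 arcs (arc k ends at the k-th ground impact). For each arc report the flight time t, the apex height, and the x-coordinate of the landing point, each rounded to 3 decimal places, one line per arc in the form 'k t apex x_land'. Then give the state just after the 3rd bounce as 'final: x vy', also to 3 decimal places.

1 3.548 21.987 40.625
2 2.265 6.411 66.556
3 1.223 1.870 80.559
final: 80.559 3.302

Arc 1: start y=11.460, vy=14.510 → t=3.548, apex=21.987, x_land=40.625, impact vy=-20.970
  bounce: vy ← 0.54·20.970 = 11.324
Arc 2: start y=0.000, vy=11.324 → t=2.265, apex=6.411, x_land=66.556, impact vy=-11.324
  bounce: vy ← 0.54·11.324 = 6.115
Arc 3: start y=0.000, vy=6.115 → t=1.223, apex=1.870, x_land=80.559, impact vy=-6.115
  bounce: vy ← 0.54·6.115 = 3.302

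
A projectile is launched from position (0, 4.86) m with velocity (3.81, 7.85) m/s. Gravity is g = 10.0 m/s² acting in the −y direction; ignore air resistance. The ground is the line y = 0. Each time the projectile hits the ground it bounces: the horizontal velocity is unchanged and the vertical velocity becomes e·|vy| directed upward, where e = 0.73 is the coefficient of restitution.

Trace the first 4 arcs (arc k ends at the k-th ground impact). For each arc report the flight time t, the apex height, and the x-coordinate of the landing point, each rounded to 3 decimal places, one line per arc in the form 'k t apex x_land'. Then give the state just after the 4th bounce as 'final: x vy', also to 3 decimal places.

1 2.045 7.941 7.792
2 1.840 4.232 14.803
3 1.343 2.255 19.920
4 0.981 1.202 23.656
final: 23.656 3.579

Arc 1: start y=4.860, vy=7.850 → t=2.045, apex=7.941, x_land=7.792, impact vy=-12.602
  bounce: vy ← 0.73·12.602 = 9.200
Arc 2: start y=0.000, vy=9.200 → t=1.840, apex=4.232, x_land=14.803, impact vy=-9.200
  bounce: vy ← 0.73·9.200 = 6.716
Arc 3: start y=0.000, vy=6.716 → t=1.343, apex=2.255, x_land=19.920, impact vy=-6.716
  bounce: vy ← 0.73·6.716 = 4.903
Arc 4: start y=0.000, vy=4.903 → t=0.981, apex=1.202, x_land=23.656, impact vy=-4.903
  bounce: vy ← 0.73·4.903 = 3.579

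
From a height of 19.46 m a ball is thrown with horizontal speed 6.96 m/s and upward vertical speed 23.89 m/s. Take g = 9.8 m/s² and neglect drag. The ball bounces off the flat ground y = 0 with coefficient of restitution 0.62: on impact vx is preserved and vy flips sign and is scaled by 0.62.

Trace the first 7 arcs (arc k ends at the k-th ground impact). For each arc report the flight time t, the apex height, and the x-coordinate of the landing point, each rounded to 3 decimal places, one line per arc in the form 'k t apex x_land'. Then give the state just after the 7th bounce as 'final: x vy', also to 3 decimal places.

Arc 1: start y=19.460, vy=23.890 → t=5.586, apex=48.579, x_land=38.881, impact vy=-30.857
  bounce: vy ← 0.62·30.857 = 19.131
Arc 2: start y=0.000, vy=19.131 → t=3.904, apex=18.674, x_land=66.056, impact vy=-19.131
  bounce: vy ← 0.62·19.131 = 11.861
Arc 3: start y=0.000, vy=11.861 → t=2.421, apex=7.178, x_land=82.904, impact vy=-11.861
  bounce: vy ← 0.62·11.861 = 7.354
Arc 4: start y=0.000, vy=7.354 → t=1.501, apex=2.759, x_land=93.349, impact vy=-7.354
  bounce: vy ← 0.62·7.354 = 4.560
Arc 5: start y=0.000, vy=4.560 → t=0.931, apex=1.061, x_land=99.826, impact vy=-4.560
  bounce: vy ← 0.62·4.560 = 2.827
Arc 6: start y=0.000, vy=2.827 → t=0.577, apex=0.408, x_land=103.841, impact vy=-2.827
  bounce: vy ← 0.62·2.827 = 1.753
Arc 7: start y=0.000, vy=1.753 → t=0.358, apex=0.157, x_land=106.331, impact vy=-1.753
  bounce: vy ← 0.62·1.753 = 1.087

1 5.586 48.579 38.881
2 3.904 18.674 66.056
3 2.421 7.178 82.904
4 1.501 2.759 93.349
5 0.931 1.061 99.826
6 0.577 0.408 103.841
7 0.358 0.157 106.331
final: 106.331 1.087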